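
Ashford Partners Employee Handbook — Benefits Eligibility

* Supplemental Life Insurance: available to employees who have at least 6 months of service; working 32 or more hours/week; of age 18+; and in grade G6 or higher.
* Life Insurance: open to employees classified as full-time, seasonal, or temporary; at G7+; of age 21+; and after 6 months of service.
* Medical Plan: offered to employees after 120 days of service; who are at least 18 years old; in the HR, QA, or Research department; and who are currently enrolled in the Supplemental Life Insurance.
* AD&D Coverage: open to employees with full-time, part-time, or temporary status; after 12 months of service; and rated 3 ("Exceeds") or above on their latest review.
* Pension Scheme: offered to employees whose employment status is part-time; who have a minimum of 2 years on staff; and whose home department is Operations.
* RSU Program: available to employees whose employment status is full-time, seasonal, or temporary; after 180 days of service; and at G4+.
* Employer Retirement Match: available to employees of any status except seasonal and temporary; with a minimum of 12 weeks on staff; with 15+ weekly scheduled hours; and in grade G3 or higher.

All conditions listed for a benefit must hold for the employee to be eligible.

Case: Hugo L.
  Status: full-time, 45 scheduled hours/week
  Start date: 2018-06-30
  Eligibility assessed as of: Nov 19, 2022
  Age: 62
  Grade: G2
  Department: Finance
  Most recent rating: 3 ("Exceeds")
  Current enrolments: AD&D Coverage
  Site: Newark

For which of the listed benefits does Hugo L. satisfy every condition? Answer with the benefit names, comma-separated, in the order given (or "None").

Service from 2018-06-30 to Nov 19, 2022: 1603 days.
Supplemental Life Insurance — service 1603 days ≥ 6 months (≈180 days) ✓; 45 hrs/wk ≥ 32 ✓; age 62 ≥ 18 ✓; grade G2 < G6 ✗ → not eligible.
Life Insurance — status full-time ✓; grade G2 < G7 ✗ → not eligible.
Medical Plan — service 1603 days ≥ 120 days ✓; age 62 ≥ 18 ✓; dept Finance ✗ → not eligible.
AD&D Coverage — status full-time ✓; service 1603 days ≥ 12 months (≈360 days) ✓; rating 3 ≥ 3 ✓ → eligible.
Pension Scheme — status full-time ✗ (requires part-time) → not eligible.
RSU Program — status full-time ✓; service 1603 days ≥ 180 days ✓; grade G2 < G4 ✗ → not eligible.
Employer Retirement Match — status full-time ✓ (not excluded); service 1603 days ≥ 12 weeks (≈84 days) ✓; 45 hrs/wk ≥ 15 ✓; grade G2 < G3 ✗ → not eligible.

AD&D Coverage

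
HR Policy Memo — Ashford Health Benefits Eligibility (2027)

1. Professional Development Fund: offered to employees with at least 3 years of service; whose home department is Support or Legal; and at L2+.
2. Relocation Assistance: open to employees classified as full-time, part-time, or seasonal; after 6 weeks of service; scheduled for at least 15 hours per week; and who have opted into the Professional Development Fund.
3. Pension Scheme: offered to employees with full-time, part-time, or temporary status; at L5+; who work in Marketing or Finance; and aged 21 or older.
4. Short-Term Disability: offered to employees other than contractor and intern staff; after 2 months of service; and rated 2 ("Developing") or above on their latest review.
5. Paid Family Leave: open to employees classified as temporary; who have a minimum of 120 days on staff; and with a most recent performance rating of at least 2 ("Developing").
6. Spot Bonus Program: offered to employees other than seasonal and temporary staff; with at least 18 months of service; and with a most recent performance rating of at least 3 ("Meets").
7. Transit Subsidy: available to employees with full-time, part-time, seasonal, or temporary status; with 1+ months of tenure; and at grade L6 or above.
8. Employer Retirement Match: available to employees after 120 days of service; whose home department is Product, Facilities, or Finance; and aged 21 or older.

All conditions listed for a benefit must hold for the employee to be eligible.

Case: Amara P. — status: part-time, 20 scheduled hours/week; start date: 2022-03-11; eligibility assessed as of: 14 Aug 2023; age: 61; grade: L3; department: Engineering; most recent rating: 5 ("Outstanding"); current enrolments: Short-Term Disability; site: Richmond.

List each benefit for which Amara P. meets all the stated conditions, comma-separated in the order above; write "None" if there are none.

Short-Term Disability

Service from 2022-03-11 to 14 Aug 2023: 521 days.
Professional Development Fund — service 521 days < 3 years (≈1095 days) ✗ → not eligible.
Relocation Assistance — status part-time ✓; service 521 days ≥ 6 weeks (≈42 days) ✓; 20 hrs/wk ≥ 15 ✓; not enrolled in Professional Development Fund ✗ → not eligible.
Pension Scheme — status part-time ✓; grade L3 < L5 ✗ → not eligible.
Short-Term Disability — status part-time ✓ (not excluded); service 521 days ≥ 2 months (≈60 days) ✓; rating 5 ≥ 2 ✓ → eligible.
Paid Family Leave — status part-time ✗ (requires temporary) → not eligible.
Spot Bonus Program — status part-time ✓ (not excluded); service 521 days < 18 months (≈540 days) ✗ → not eligible.
Transit Subsidy — status part-time ✓; service 521 days ≥ 1 month (≈30 days) ✓; grade L3 < L6 ✗ → not eligible.
Employer Retirement Match — service 521 days ≥ 120 days ✓; dept Engineering ✗ → not eligible.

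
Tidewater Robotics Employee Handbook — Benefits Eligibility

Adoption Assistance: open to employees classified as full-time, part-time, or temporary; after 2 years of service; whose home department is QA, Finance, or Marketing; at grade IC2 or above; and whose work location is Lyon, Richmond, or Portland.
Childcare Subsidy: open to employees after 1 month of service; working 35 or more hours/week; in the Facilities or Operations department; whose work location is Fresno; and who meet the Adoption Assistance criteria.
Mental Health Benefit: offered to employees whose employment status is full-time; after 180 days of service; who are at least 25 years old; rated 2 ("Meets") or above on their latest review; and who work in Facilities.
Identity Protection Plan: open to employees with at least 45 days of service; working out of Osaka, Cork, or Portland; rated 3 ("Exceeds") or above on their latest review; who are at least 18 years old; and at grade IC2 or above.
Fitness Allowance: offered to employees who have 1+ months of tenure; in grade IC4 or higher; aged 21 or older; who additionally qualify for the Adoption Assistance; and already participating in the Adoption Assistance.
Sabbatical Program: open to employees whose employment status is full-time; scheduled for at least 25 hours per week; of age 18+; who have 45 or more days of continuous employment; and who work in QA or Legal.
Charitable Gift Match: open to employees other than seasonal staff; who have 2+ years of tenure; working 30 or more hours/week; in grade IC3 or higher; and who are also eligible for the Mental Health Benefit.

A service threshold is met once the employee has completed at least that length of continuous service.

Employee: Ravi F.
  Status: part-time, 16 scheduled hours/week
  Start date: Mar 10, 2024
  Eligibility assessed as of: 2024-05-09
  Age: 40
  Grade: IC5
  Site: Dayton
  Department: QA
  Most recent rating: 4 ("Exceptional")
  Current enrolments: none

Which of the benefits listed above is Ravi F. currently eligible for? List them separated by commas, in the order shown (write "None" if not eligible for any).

Service from Mar 10, 2024 to 2024-05-09: 60 days.
Adoption Assistance — status part-time ✓; service 60 days < 2 years (≈730 days) ✗ → not eligible.
Childcare Subsidy — service 60 days ≥ 1 month (≈30 days) ✓; 16 hrs/wk < 35 ✗ → not eligible.
Mental Health Benefit — status part-time ✗ (requires full-time) → not eligible.
Identity Protection Plan — service 60 days ≥ 45 days ✓; site Dayton ✗ (not Osaka, Cork, or Portland) → not eligible.
Fitness Allowance — service 60 days ≥ 1 month (≈30 days) ✓; grade IC5 ≥ IC4 ✓; age 40 ≥ 21 ✓; not eligible for Adoption Assistance ✗ → not eligible.
Sabbatical Program — status part-time ✗ (requires full-time) → not eligible.
Charitable Gift Match — status part-time ✓ (not excluded); service 60 days < 2 years (≈730 days) ✗ → not eligible.

None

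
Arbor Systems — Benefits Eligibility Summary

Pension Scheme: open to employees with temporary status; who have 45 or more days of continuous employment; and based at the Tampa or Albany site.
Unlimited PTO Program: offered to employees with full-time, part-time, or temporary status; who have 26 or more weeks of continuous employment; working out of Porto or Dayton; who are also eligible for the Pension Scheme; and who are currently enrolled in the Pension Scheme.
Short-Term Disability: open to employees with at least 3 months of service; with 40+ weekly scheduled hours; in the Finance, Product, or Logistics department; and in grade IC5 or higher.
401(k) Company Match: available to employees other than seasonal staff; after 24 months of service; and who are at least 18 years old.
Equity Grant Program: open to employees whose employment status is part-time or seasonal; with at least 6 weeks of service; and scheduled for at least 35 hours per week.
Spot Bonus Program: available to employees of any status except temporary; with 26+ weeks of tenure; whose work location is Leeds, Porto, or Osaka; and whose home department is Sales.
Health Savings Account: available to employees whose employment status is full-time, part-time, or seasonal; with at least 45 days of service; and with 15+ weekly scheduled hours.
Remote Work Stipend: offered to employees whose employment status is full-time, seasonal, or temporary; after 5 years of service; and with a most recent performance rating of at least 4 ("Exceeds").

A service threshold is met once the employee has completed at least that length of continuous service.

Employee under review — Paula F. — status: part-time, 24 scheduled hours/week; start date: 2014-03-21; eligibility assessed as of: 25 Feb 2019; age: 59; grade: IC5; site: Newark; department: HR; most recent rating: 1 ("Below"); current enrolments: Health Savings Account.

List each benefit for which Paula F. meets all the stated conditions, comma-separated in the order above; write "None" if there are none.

401(k) Company Match, Health Savings Account

Service from 2014-03-21 to 25 Feb 2019: 1802 days.
Pension Scheme — status part-time ✗ (requires temporary) → not eligible.
Unlimited PTO Program — status part-time ✓; service 1802 days ≥ 26 weeks (≈182 days) ✓; site Newark ✗ (not Porto or Dayton) → not eligible.
Short-Term Disability — service 1802 days ≥ 3 months (≈90 days) ✓; 24 hrs/wk < 40 ✗ → not eligible.
401(k) Company Match — status part-time ✓ (not excluded); service 1802 days ≥ 24 months (≈720 days) ✓; age 59 ≥ 18 ✓ → eligible.
Equity Grant Program — status part-time ✓; service 1802 days ≥ 6 weeks (≈42 days) ✓; 24 hrs/wk < 35 ✗ → not eligible.
Spot Bonus Program — status part-time ✓ (not excluded); service 1802 days ≥ 26 weeks (≈182 days) ✓; site Newark ✗ (not Leeds, Porto, or Osaka) → not eligible.
Health Savings Account — status part-time ✓; service 1802 days ≥ 45 days ✓; 24 hrs/wk ≥ 15 ✓ → eligible.
Remote Work Stipend — status part-time ✗ (requires full-time, seasonal, or temporary) → not eligible.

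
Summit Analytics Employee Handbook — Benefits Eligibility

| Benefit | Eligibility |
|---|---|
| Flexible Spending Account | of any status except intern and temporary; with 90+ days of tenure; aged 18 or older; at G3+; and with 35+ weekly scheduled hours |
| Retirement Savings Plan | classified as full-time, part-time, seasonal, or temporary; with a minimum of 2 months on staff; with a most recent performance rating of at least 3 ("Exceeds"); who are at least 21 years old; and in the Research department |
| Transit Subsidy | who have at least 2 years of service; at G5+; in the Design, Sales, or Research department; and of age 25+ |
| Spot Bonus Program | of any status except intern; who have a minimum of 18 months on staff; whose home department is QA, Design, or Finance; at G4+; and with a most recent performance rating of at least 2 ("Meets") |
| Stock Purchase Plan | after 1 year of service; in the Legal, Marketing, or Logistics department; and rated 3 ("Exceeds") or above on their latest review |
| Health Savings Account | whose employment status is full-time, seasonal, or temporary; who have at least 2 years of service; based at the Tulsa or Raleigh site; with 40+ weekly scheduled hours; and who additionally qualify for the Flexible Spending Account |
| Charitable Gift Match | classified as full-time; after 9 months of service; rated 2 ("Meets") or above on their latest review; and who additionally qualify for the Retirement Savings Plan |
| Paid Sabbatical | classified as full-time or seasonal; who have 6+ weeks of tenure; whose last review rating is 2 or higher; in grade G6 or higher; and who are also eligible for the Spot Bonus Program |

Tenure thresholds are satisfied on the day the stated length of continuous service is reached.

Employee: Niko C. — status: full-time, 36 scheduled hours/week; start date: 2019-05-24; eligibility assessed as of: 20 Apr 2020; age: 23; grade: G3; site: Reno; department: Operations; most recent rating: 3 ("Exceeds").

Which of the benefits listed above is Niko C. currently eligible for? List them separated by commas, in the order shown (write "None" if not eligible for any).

Service from 2019-05-24 to 20 Apr 2020: 332 days.
Flexible Spending Account — status full-time ✓ (not excluded); service 332 days ≥ 90 days ✓; age 23 ≥ 18 ✓; grade G3 ≥ G3 ✓; 36 hrs/wk ≥ 35 ✓ → eligible.
Retirement Savings Plan — status full-time ✓; service 332 days ≥ 2 months (≈60 days) ✓; rating 3 ≥ 3 ✓; age 23 ≥ 21 ✓; dept Operations ✗ → not eligible.
Transit Subsidy — service 332 days < 2 years (≈730 days) ✗ → not eligible.
Spot Bonus Program — status full-time ✓ (not excluded); service 332 days < 18 months (≈540 days) ✗ → not eligible.
Stock Purchase Plan — service 332 days < 1 year (≈365 days) ✗ → not eligible.
Health Savings Account — status full-time ✓; service 332 days < 2 years (≈730 days) ✗ → not eligible.
Charitable Gift Match — status full-time ✓; service 332 days ≥ 9 months (≈270 days) ✓; rating 3 ≥ 2 ✓; not eligible for Retirement Savings Plan ✗ → not eligible.
Paid Sabbatical — status full-time ✓; service 332 days ≥ 6 weeks (≈42 days) ✓; rating 3 ≥ 2 ✓; grade G3 < G6 ✗ → not eligible.

Flexible Spending Account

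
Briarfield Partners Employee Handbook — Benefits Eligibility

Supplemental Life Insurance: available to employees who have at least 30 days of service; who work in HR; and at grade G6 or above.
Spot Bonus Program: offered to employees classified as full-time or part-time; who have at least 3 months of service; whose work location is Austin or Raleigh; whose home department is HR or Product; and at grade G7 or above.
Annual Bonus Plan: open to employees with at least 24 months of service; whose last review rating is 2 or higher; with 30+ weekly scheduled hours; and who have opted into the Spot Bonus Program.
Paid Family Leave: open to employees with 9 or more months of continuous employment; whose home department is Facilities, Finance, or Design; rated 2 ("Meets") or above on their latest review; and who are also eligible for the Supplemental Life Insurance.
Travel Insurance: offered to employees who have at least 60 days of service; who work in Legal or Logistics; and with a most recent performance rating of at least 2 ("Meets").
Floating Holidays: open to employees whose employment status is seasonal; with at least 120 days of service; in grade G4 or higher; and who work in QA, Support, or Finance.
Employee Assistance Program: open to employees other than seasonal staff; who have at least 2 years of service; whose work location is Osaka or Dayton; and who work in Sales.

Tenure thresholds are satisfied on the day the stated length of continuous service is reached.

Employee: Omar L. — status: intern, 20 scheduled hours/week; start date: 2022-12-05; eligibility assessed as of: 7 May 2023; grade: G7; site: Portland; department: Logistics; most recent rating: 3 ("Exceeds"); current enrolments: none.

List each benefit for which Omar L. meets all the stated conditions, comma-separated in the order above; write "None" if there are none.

Travel Insurance

Service from 2022-12-05 to 7 May 2023: 153 days.
Supplemental Life Insurance — service 153 days ≥ 30 days ✓; dept Logistics ✗ → not eligible.
Spot Bonus Program — status intern ✗ (requires full-time or part-time) → not eligible.
Annual Bonus Plan — service 153 days < 24 months (≈720 days) ✗ → not eligible.
Paid Family Leave — service 153 days < 9 months (≈270 days) ✗ → not eligible.
Travel Insurance — service 153 days ≥ 60 days ✓; dept Logistics ✓; rating 3 ≥ 2 ✓ → eligible.
Floating Holidays — status intern ✗ (requires seasonal) → not eligible.
Employee Assistance Program — status intern ✓ (not excluded); service 153 days < 2 years (≈730 days) ✗ → not eligible.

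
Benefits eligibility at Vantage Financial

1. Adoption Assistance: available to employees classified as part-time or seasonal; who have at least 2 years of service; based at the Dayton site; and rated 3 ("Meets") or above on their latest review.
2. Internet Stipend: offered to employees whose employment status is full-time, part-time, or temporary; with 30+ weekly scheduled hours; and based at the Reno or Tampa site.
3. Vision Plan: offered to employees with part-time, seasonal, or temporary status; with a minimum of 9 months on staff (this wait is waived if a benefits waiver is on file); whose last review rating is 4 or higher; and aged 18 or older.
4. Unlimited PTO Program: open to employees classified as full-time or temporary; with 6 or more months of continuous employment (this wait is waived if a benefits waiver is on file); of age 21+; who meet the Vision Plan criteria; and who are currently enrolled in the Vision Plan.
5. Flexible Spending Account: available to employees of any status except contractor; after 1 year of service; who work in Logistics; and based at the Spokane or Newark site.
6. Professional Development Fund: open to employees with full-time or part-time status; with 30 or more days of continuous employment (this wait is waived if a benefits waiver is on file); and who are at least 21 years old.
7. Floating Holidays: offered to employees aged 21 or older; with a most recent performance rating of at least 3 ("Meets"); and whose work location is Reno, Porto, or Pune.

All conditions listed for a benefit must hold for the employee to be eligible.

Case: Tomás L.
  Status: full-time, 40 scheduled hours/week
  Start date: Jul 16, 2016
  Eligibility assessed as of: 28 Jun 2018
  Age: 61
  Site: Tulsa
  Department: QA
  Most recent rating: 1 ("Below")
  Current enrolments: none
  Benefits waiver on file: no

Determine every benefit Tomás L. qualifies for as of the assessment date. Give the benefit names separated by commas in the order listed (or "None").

Professional Development Fund

Service from Jul 16, 2016 to 28 Jun 2018: 712 days.
Adoption Assistance — status full-time ✗ (requires part-time or seasonal) → not eligible.
Internet Stipend — status full-time ✓; 40 hrs/wk ≥ 30 ✓; site Tulsa ✗ (not Reno or Tampa) → not eligible.
Vision Plan — status full-time ✗ (requires part-time, seasonal, or temporary) → not eligible.
Unlimited PTO Program — status full-time ✓; no waiver, service 712 days ≥ 6 months (≈180 days) ✓; age 61 ≥ 21 ✓; not eligible for Vision Plan ✗ → not eligible.
Flexible Spending Account — status full-time ✓ (not excluded); service 712 days ≥ 1 year (≈365 days) ✓; dept QA ✗ → not eligible.
Professional Development Fund — status full-time ✓; no waiver, service 712 days ≥ 30 days ✓; age 61 ≥ 21 ✓ → eligible.
Floating Holidays — age 61 ≥ 21 ✓; rating 1 < 3 ✗ → not eligible.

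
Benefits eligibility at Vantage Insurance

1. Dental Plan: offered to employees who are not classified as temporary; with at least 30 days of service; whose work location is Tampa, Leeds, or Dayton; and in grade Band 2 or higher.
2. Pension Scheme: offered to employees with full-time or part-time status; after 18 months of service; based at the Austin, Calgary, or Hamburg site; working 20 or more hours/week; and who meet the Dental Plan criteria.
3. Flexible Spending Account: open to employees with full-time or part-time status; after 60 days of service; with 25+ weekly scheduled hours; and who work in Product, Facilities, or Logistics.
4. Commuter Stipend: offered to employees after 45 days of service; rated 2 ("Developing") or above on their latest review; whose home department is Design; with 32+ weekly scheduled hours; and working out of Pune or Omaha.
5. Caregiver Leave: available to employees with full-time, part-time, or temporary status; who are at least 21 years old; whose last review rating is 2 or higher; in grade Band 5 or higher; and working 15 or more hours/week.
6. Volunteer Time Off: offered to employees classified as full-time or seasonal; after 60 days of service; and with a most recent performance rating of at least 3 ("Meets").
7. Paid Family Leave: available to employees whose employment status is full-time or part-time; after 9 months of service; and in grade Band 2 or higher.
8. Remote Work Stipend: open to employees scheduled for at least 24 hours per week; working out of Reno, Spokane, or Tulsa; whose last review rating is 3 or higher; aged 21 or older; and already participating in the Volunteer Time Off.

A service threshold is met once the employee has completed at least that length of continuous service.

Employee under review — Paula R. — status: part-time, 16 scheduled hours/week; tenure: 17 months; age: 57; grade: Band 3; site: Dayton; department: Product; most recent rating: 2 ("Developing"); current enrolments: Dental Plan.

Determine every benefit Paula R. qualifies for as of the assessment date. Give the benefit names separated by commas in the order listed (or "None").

Dental Plan, Paid Family Leave

Dental Plan — status part-time ✓ (not excluded); service 17 months ≥ 30 days ✓; site Dayton ✓; grade Band 3 ≥ Band 2 ✓ → eligible.
Pension Scheme — status part-time ✓; service 17 months < 18 months ✗ → not eligible.
Flexible Spending Account — status part-time ✓; service 17 months ≥ 60 days ✓; 16 hrs/wk < 25 ✗ → not eligible.
Commuter Stipend — service 17 months ≥ 45 days ✓; rating 2 ≥ 2 ✓; dept Product ✗ → not eligible.
Caregiver Leave — status part-time ✓; age 57 ≥ 21 ✓; rating 2 ≥ 2 ✓; grade Band 3 < Band 5 ✗ → not eligible.
Volunteer Time Off — status part-time ✗ (requires full-time or seasonal) → not eligible.
Paid Family Leave — status part-time ✓; service 17 months ≥ 9 months ✓; grade Band 3 ≥ Band 2 ✓ → eligible.
Remote Work Stipend — 16 hrs/wk < 24 ✗ → not eligible.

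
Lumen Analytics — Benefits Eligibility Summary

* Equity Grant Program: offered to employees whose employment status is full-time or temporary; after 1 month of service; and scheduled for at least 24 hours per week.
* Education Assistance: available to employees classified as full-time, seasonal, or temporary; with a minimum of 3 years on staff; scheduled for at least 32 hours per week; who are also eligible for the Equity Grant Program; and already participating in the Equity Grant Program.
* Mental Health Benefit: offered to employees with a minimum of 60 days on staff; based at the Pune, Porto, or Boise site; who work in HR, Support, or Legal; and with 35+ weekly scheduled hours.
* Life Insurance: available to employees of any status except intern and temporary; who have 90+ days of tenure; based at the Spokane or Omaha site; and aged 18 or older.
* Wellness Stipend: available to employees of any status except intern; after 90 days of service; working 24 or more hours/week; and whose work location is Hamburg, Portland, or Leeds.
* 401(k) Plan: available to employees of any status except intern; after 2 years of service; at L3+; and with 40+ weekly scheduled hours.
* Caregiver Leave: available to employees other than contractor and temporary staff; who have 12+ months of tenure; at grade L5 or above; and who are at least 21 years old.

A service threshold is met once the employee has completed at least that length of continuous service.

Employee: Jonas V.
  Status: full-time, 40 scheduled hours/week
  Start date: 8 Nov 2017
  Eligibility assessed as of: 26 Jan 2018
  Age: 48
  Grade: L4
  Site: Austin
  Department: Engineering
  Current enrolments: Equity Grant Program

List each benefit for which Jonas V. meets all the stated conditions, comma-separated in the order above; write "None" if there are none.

Equity Grant Program

Service from 8 Nov 2017 to 26 Jan 2018: 79 days.
Equity Grant Program — status full-time ✓; service 79 days ≥ 1 month (≈30 days) ✓; 40 hrs/wk ≥ 24 ✓ → eligible.
Education Assistance — status full-time ✓; service 79 days < 3 years (≈1095 days) ✗ → not eligible.
Mental Health Benefit — service 79 days ≥ 60 days ✓; site Austin ✗ (not Pune, Porto, or Boise) → not eligible.
Life Insurance — status full-time ✓ (not excluded); service 79 days < 90 days ✗ → not eligible.
Wellness Stipend — status full-time ✓ (not excluded); service 79 days < 90 days ✗ → not eligible.
401(k) Plan — status full-time ✓ (not excluded); service 79 days < 2 years (≈730 days) ✗ → not eligible.
Caregiver Leave — status full-time ✓ (not excluded); service 79 days < 12 months (≈360 days) ✗ → not eligible.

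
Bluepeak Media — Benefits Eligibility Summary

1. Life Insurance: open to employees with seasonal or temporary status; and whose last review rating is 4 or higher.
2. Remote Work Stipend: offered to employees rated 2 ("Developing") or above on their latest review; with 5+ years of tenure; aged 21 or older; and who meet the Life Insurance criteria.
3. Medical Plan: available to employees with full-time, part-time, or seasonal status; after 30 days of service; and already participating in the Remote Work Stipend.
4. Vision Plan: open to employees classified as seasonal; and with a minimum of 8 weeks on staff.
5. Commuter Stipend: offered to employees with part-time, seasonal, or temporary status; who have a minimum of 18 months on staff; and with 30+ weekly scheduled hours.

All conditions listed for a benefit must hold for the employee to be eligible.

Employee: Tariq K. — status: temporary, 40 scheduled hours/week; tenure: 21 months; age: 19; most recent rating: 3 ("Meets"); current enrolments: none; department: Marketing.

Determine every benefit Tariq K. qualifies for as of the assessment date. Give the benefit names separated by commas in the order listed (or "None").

Commuter Stipend

Life Insurance — status temporary ✓; rating 3 < 4 ✗ → not eligible.
Remote Work Stipend — rating 3 ≥ 2 ✓; service 21 months < 5 years (≈1825 days) ✗ → not eligible.
Medical Plan — status temporary ✗ (requires full-time, part-time, or seasonal) → not eligible.
Vision Plan — status temporary ✗ (requires seasonal) → not eligible.
Commuter Stipend — status temporary ✓; service 21 months ≥ 18 months ✓; 40 hrs/wk ≥ 30 ✓ → eligible.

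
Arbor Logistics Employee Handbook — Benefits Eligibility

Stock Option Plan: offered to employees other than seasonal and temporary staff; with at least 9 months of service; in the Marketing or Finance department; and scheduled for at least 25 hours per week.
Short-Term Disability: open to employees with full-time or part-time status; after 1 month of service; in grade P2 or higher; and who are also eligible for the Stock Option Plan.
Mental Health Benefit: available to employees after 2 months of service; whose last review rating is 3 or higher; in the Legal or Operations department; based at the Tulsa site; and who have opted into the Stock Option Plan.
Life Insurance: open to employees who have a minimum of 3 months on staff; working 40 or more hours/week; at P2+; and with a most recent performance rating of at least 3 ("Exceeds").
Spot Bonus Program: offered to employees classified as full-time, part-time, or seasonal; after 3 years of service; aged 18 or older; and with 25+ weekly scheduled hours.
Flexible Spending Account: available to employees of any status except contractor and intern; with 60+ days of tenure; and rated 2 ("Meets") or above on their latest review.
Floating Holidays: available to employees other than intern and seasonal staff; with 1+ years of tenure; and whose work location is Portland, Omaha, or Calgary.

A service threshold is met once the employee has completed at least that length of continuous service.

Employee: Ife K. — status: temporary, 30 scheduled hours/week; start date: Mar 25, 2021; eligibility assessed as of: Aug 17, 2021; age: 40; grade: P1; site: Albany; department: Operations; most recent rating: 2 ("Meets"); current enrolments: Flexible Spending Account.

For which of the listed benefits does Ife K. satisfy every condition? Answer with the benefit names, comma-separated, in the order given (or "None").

Service from Mar 25, 2021 to Aug 17, 2021: 145 days.
Stock Option Plan — status temporary ✗ (excluded) → not eligible.
Short-Term Disability — status temporary ✗ (requires full-time or part-time) → not eligible.
Mental Health Benefit — service 145 days ≥ 2 months (≈60 days) ✓; rating 2 < 3 ✗ → not eligible.
Life Insurance — service 145 days ≥ 3 months (≈90 days) ✓; 30 hrs/wk < 40 ✗ → not eligible.
Spot Bonus Program — status temporary ✗ (requires full-time, part-time, or seasonal) → not eligible.
Flexible Spending Account — status temporary ✓ (not excluded); service 145 days ≥ 60 days ✓; rating 2 ≥ 2 ✓ → eligible.
Floating Holidays — status temporary ✓ (not excluded); service 145 days < 1 year (≈365 days) ✗ → not eligible.

Flexible Spending Account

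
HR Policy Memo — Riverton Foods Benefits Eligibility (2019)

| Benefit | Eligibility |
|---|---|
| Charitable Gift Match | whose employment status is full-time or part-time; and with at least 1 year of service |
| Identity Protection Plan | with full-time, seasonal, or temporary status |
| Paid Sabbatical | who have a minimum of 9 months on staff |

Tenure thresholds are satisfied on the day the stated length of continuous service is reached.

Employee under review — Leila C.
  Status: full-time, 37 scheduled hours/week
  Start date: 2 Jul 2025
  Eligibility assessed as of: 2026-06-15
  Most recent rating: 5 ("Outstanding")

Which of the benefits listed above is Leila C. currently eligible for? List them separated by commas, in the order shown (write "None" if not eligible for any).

Service from 2 Jul 2025 to 2026-06-15: 348 days.
Charitable Gift Match — status full-time ✓; service 348 days < 1 year (≈365 days) ✗ → not eligible.
Identity Protection Plan — status full-time ✓ → eligible.
Paid Sabbatical — service 348 days ≥ 9 months (≈270 days) ✓ → eligible.

Identity Protection Plan, Paid Sabbatical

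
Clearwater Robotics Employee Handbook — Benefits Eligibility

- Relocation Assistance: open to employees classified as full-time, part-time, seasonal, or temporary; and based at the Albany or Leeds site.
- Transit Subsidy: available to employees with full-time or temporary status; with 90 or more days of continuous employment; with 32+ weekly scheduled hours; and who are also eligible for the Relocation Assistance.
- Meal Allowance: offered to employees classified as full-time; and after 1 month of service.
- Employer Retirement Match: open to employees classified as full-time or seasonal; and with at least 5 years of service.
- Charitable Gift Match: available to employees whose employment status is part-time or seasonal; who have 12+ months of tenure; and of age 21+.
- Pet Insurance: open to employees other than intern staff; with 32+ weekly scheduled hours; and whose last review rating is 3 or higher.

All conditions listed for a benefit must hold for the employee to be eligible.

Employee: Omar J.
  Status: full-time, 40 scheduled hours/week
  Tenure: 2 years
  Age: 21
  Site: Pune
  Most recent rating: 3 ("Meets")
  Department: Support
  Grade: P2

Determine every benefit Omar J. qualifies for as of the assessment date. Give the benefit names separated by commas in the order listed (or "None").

Relocation Assistance — status full-time ✓; site Pune ✗ (not Albany or Leeds) → not eligible.
Transit Subsidy — status full-time ✓; service 2 years ≥ 90 days ✓; 40 hrs/wk ≥ 32 ✓; not eligible for Relocation Assistance ✗ → not eligible.
Meal Allowance — status full-time ✓; service 2 years ≥ 1 month (≈30 days) ✓ → eligible.
Employer Retirement Match — status full-time ✓; service 2 years < 5 years ✗ → not eligible.
Charitable Gift Match — status full-time ✗ (requires part-time or seasonal) → not eligible.
Pet Insurance — status full-time ✓ (not excluded); 40 hrs/wk ≥ 32 ✓; rating 3 ≥ 3 ✓ → eligible.

Meal Allowance, Pet Insurance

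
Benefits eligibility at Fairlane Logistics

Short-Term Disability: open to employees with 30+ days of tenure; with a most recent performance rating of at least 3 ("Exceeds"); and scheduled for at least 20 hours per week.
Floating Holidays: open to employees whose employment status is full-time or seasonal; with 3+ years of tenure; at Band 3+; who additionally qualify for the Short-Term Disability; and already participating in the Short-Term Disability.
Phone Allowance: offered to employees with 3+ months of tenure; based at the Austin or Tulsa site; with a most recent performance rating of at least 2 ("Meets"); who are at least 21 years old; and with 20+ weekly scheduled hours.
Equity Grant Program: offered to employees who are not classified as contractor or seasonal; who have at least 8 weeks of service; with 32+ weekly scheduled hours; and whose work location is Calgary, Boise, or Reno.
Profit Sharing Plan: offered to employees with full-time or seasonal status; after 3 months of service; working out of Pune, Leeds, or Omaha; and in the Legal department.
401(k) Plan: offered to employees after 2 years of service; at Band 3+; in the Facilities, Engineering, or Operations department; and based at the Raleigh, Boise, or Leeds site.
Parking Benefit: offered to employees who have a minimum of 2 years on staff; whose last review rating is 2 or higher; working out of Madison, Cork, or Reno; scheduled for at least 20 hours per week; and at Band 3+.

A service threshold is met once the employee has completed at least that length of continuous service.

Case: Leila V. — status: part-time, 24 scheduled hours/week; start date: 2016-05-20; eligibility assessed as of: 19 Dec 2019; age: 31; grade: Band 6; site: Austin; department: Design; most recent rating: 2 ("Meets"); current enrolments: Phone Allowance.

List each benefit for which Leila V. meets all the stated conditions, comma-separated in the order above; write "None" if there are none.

Service from 2016-05-20 to 19 Dec 2019: 1308 days.
Short-Term Disability — service 1308 days ≥ 30 days ✓; rating 2 < 3 ✗ → not eligible.
Floating Holidays — status part-time ✗ (requires full-time or seasonal) → not eligible.
Phone Allowance — service 1308 days ≥ 3 months (≈90 days) ✓; site Austin ✓; rating 2 ≥ 2 ✓; age 31 ≥ 21 ✓; 24 hrs/wk ≥ 20 ✓ → eligible.
Equity Grant Program — status part-time ✓ (not excluded); service 1308 days ≥ 8 weeks (≈56 days) ✓; 24 hrs/wk < 32 ✗ → not eligible.
Profit Sharing Plan — status part-time ✗ (requires full-time or seasonal) → not eligible.
401(k) Plan — service 1308 days ≥ 2 years (≈730 days) ✓; grade Band 6 ≥ Band 3 ✓; dept Design ✗ → not eligible.
Parking Benefit — service 1308 days ≥ 2 years (≈730 days) ✓; rating 2 ≥ 2 ✓; site Austin ✗ (not Madison, Cork, or Reno) → not eligible.

Phone Allowance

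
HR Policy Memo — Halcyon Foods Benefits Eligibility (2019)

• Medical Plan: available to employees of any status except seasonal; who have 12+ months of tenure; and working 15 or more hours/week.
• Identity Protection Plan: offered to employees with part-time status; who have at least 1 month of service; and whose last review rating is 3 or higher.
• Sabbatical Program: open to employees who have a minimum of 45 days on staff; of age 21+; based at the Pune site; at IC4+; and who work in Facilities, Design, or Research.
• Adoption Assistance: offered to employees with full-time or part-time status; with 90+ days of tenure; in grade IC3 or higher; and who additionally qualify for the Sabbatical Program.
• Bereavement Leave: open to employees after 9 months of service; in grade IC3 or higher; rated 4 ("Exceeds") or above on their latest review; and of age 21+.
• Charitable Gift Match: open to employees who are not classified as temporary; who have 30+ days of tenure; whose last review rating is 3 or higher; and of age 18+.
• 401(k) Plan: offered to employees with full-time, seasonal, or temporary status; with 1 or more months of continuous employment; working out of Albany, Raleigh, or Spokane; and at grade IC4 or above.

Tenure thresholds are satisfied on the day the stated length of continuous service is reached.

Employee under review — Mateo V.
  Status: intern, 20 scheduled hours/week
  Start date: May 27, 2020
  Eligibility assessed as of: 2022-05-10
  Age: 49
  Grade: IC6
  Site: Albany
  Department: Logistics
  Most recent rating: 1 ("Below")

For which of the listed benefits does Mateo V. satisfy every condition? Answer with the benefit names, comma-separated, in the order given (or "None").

Service from May 27, 2020 to 2022-05-10: 713 days.
Medical Plan — status intern ✓ (not excluded); service 713 days ≥ 12 months (≈360 days) ✓; 20 hrs/wk ≥ 15 ✓ → eligible.
Identity Protection Plan — status intern ✗ (requires part-time) → not eligible.
Sabbatical Program — service 713 days ≥ 45 days ✓; age 49 ≥ 21 ✓; site Albany ✗ (not Pune) → not eligible.
Adoption Assistance — status intern ✗ (requires full-time or part-time) → not eligible.
Bereavement Leave — service 713 days ≥ 9 months (≈270 days) ✓; grade IC6 ≥ IC3 ✓; rating 1 < 4 ✗ → not eligible.
Charitable Gift Match — status intern ✓ (not excluded); service 713 days ≥ 30 days ✓; rating 1 < 3 ✗ → not eligible.
401(k) Plan — status intern ✗ (requires full-time, seasonal, or temporary) → not eligible.

Medical Plan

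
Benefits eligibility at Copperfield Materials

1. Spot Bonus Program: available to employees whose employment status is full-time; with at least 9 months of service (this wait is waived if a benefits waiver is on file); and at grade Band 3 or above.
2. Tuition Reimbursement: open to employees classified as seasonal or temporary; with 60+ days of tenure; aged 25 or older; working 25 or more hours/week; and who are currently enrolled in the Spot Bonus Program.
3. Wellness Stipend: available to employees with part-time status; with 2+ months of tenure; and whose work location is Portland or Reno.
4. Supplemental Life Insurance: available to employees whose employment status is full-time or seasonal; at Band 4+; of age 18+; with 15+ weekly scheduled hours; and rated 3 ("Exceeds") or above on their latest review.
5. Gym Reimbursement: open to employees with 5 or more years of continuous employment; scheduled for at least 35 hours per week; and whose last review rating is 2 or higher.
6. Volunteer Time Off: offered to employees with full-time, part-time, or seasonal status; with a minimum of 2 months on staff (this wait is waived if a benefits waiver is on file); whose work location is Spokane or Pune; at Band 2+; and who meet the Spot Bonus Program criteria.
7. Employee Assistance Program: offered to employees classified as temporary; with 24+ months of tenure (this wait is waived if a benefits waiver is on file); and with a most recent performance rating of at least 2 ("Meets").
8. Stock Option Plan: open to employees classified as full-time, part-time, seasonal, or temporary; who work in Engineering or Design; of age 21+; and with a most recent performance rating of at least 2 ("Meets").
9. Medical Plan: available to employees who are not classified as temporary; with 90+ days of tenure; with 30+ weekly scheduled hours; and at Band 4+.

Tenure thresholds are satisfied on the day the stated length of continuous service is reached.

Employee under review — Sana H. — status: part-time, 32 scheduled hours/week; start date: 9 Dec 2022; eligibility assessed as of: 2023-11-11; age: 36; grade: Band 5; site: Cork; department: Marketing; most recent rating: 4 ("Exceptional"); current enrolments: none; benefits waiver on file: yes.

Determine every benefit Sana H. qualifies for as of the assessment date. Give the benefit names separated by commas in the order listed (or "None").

Medical Plan

Service from 9 Dec 2022 to 2023-11-11: 337 days.
Spot Bonus Program — status part-time ✗ (requires full-time) → not eligible.
Tuition Reimbursement — status part-time ✗ (requires seasonal or temporary) → not eligible.
Wellness Stipend — status part-time ✓; service 337 days ≥ 2 months (≈60 days) ✓; site Cork ✗ (not Portland or Reno) → not eligible.
Supplemental Life Insurance — status part-time ✗ (requires full-time or seasonal) → not eligible.
Gym Reimbursement — service 337 days < 5 years (≈1825 days) ✗ → not eligible.
Volunteer Time Off — status part-time ✓; benefits waiver on file ✓; site Cork ✗ (not Spokane or Pune) → not eligible.
Employee Assistance Program — status part-time ✗ (requires temporary) → not eligible.
Stock Option Plan — status part-time ✓; dept Marketing ✗ → not eligible.
Medical Plan — status part-time ✓ (not excluded); service 337 days ≥ 90 days ✓; 32 hrs/wk ≥ 30 ✓; grade Band 5 ≥ Band 4 ✓ → eligible.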